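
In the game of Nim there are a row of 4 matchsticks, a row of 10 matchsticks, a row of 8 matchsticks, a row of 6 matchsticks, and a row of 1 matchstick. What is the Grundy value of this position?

Compute the nim-sum pairwise:
4 ^ 10 = 14
14 ^ 8 = 6
6 ^ 6 = 0
0 ^ 1 = 1

1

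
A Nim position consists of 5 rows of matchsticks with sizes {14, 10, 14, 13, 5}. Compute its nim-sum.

2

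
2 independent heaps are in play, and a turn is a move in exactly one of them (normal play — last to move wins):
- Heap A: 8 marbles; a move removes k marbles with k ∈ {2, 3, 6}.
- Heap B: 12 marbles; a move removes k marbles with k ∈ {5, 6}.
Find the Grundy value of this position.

For heap A, compute g(0), g(1), … with moves {2, 3, 6}:
g(0) = mex{} = 0
g(1) = mex{} = 0
g(2) = mex{0} = 1
g(3) = mex{0} = 1
g(4) = mex{0,1} = 2
g(5) = mex{1} = 0
g(6) = mex{0,1,2} = 3
g(7) = mex{0,2} = 1
g(8) = mex{0,1,3} = 2
So g(8) = 2.
For heap B, compute g(0), g(1), … with moves {5, 6}:
k:     0  1  2  3  4  5  6  7  8  9 10 11 12
g(k):  0  0  0  0  0  1  1  1  1  1  2  0  0
So g(12) = 0.
The value of a disjunctive sum is the nim-sum of the parts.
Combined value = 2 ⊕ 0 = 2.

2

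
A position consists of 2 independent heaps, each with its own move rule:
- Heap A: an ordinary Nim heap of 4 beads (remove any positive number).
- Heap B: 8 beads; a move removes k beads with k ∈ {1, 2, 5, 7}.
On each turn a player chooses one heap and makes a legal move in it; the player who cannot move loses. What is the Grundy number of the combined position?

Heap A is a plain Nim heap of size 4, so its Grundy value is 4.
Build the Grundy sequence for heap B with g(k) = mex{g(k−s) : s ∈ {1, 2, 5, 7}, s ≤ k}:
g(0) = mex{} = 0
g(1) = mex{0} = 1
g(2) = mex{0,1} = 2
g(3) = mex{1,2} = 0
g(4) = mex{0,2} = 1
g(5) = mex{0,1} = 2
g(6) = mex{1,2} = 0
g(7) = mex{0,2} = 1
g(8) = mex{0,1} = 2
So g(8) = 2.
By the Sprague-Grundy theorem, the Grundy value of a sum of independent games is the XOR of the component values.
Combined value = 4 ⊕ 2 = 6.

6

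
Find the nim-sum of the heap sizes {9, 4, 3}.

14

Write each in binary and XOR column by column:
  1001  (9)
  0100  (4)
  0011  (3)
  ----
  1110  (14)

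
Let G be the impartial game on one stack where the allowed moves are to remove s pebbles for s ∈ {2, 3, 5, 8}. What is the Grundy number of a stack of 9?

Build the Grundy sequence with g(k) = mex{g(k−s) : s ∈ {2, 3, 5, 8}, s ≤ k}:
k:     0  1  2  3  4  5  6  7  8  9
g(k):  0  0  1  1  2  2  3  0  4  1
So g(9) = 1.

1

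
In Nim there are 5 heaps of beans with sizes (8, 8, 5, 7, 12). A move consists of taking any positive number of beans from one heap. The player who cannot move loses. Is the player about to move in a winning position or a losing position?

Winning position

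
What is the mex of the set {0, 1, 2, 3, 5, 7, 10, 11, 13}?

4

The values 0, 1, 2, 3 are all present; 4 is the first non-negative integer missing from the set.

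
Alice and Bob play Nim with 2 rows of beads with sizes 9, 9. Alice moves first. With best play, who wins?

Nim-sum: 9 ⊕ 9 = 0.
The nim-sum is 0, so this is a P-position: the player to move is in a losing position under optimal play; Alice is about to move from it and so loses — Bob wins.

Bob wins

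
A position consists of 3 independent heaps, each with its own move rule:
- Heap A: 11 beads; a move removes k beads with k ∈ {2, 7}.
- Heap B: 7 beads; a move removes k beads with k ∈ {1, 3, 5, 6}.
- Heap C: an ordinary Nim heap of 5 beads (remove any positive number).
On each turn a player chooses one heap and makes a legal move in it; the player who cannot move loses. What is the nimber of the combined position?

Grundy values for heap A (subtraction set {2, 7}):
k:     0  1  2  3  4  5  6  7  8  9 10 11
g(k):  0  0  1  1  0  0  1  1  2  0  0  1
So g(11) = 1.
Grundy values for heap B (subtraction set {1, 3, 5, 6}):
g(0) = mex{} = 0
g(1) = mex{0} = 1
g(2) = mex{1} = 0
g(3) = mex{0} = 1
g(4) = mex{1} = 0
g(5) = mex{0} = 1
g(6) = mex{0,1} = 2
g(7) = mex{0,1,2} = 3
So g(7) = 3.
Heap C is a plain Nim heap of size 5, so its Grundy value is 5.
The value of a disjunctive sum is the nim-sum of the parts.
Combined value = 1 ⊕ 3 ⊕ 5 = 7.

7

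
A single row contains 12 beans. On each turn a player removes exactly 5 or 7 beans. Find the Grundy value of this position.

Build the Grundy sequence with g(k) = mex{g(k−s) : s ∈ {5, 7}, s ≤ k}:
g(0) = mex{} = 0
g(1) = mex{} = 0
g(2) = mex{} = 0
g(3) = mex{} = 0
g(4) = mex{} = 0
g(5) = mex{0} = 1
g(6) = mex{0} = 1
g(7) = mex{0} = 1
g(8) = mex{0} = 1
g(9) = mex{0} = 1
g(10) = mex{0,1} = 2
g(11) = mex{0,1} = 2
g(12) = mex{1} = 0
So g(12) = 0.

0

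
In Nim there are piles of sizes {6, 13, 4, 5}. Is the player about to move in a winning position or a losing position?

In binary:
  0110  (6)
  1101  (13)
  0100  (4)
  0101  (5)
  ----
  1010  (10)
The nim-sum is 10 ≠ 0, so this is an N-position: the player to move can win.

Winning position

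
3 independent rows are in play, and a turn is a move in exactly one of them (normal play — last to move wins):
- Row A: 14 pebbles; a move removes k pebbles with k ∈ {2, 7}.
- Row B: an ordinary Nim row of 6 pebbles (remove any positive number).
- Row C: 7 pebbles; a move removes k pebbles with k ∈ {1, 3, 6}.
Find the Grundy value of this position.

5

Grundy values for row A (subtraction set {2, 7}):
k:     0  1  2  3  4  5  6  7  8  9 10 11 12 13 14
g(k):  0  0  1  1  0  0  1  1  2  0  0  1  1  0  0
So g(14) = 0.
Row B is a plain Nim row of size 6, so its Grundy value is 6.
Grundy values for row C (subtraction set {1, 3, 6}):
k:     0  1  2  3  4  5  6  7
g(k):  0  1  0  1  0  1  2  3
So g(7) = 3.
The value of a disjunctive sum is the nim-sum of the parts.
Combined value = 0 XOR 6 XOR 3 = 5.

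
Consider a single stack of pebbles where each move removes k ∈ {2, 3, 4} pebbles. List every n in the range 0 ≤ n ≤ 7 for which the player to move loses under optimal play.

0, 1, 6, 7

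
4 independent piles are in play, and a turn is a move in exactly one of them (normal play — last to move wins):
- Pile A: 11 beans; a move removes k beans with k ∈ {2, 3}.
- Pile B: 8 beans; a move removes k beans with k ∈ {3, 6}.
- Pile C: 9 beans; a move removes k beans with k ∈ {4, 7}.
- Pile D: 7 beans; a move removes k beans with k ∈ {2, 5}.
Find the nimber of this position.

For pile A, compute g(0), g(1), … with moves {2, 3}:
g(0) = mex{} = 0
g(1) = mex{} = 0
g(2) = mex{0} = 1
g(3) = mex{0} = 1
g(4) = mex{0,1} = 2
g(5) = mex{1} = 0
g(6) = mex{1,2} = 0
g(7) = mex{0,2} = 1
g(8) = mex{0} = 1
g(9) = mex{0,1} = 2
g(10) = mex{1} = 0
g(11) = mex{1,2} = 0
So g(11) = 0.
Build the Grundy sequence for pile B with g(k) = mex{g(k−s) : s ∈ {3, 6}, s ≤ k}:
g(0) = mex{} = 0
g(1) = mex{} = 0
g(2) = mex{} = 0
g(3) = mex{0} = 1
g(4) = mex{0} = 1
g(5) = mex{0} = 1
g(6) = mex{0,1} = 2
g(7) = mex{0,1} = 2
g(8) = mex{0,1} = 2
So g(8) = 2.
Build the Grundy sequence for pile C with g(k) = mex{g(k−s) : s ∈ {4, 7}, s ≤ k}:
k:     0  1  2  3  4  5  6  7  8  9
g(k):  0  0  0  0  1  1  1  1  2  2
So g(9) = 2.
Build the Grundy sequence for pile D with g(k) = mex{g(k−s) : s ∈ {2, 5}, s ≤ k}:
g(0) = mex{} = 0
g(1) = mex{} = 0
g(2) = mex{0} = 1
g(3) = mex{0} = 1
g(4) = mex{1} = 0
g(5) = mex{0,1} = 2
g(6) = mex{0} = 1
g(7) = mex{1,2} = 0
So g(7) = 0.
By the Sprague-Grundy theorem, the Grundy value of a sum of independent games is the XOR of the component values.
Combined value = 0 ⊕ 2 ⊕ 2 ⊕ 0 = 0.

0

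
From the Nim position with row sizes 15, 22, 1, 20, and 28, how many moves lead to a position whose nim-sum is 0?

Nim-sum: 15 ^ 22 ^ 1 ^ 20 ^ 28 = 16.
The overall nim-sum is X = 16. A row of size p has a winning move iff p XOR X < p (reduce it to p XOR X).
  15: 15 XOR 16 = 31 ≥ 15 — no move.
  22: 22 XOR 16 = 6 < 22 — winning move (to 6).
  1: 1 XOR 16 = 17 ≥ 1 — no move.
  20: 20 XOR 16 = 4 < 20 — winning move (to 4).
  28: 28 XOR 16 = 12 < 28 — winning move (to 12).
That gives 3 winning moves.

3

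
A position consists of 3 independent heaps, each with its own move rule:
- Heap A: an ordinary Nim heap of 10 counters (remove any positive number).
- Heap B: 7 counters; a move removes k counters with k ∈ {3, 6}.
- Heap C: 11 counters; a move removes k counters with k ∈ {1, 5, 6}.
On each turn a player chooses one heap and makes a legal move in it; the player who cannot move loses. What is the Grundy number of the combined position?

Heap A is a plain Nim heap of size 10, so its Grundy value is 10.
Build the Grundy sequence for heap B with g(k) = mex{g(k−s) : s ∈ {3, 6}, s ≤ k}:
g(0) = mex{} = 0
g(1) = mex{} = 0
g(2) = mex{} = 0
g(3) = mex{0} = 1
g(4) = mex{0} = 1
g(5) = mex{0} = 1
g(6) = mex{0,1} = 2
g(7) = mex{0,1} = 2
So g(7) = 2.
Build the Grundy sequence for heap C with g(k) = mex{g(k−s) : s ∈ {1, 5, 6}, s ≤ k}:
k:     0  1  2  3  4  5  6  7  8  9 10 11
g(k):  0  1  0  1  0  1  2  3  2  3  2  0
So g(11) = 0.
The value of a disjunctive sum is the nim-sum of the parts.
Combined value = 10 ⊕ 2 ⊕ 0 = 8.

8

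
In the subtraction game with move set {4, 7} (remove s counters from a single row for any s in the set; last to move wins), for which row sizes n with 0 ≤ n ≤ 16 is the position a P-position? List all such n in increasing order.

0, 1, 2, 3, 11, 12, 13, 14

Grundy values for subtraction set {4, 7}:
k:     0  1  2  3  4  5  6  7  8  9 10 11 12 13 14 15 16
g(k):  0  0  0  0  1  1  1  1  2  2  2  0  0  0  0  1  1
The P-positions (g = 0) in 0..16 are 0, 1, 2, 3, 11, 12, 13, 14.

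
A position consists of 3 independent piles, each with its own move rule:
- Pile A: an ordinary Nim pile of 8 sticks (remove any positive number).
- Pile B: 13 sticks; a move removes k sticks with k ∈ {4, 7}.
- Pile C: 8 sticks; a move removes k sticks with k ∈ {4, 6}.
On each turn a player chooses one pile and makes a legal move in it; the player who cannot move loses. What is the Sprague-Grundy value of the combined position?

10

Pile A is a plain Nim pile of size 8, so its Grundy value is 8.
Build the Grundy sequence for pile B with g(k) = mex{g(k−s) : s ∈ {4, 7}, s ≤ k}:
k:     0  1  2  3  4  5  6  7  8  9 10 11 12 13
g(k):  0  0  0  0  1  1  1  1  2  2  2  0  0  0
So g(13) = 0.
Grundy values for pile C (subtraction set {4, 6}):
g(0) = mex{} = 0
g(1) = mex{} = 0
g(2) = mex{} = 0
g(3) = mex{} = 0
g(4) = mex{0} = 1
g(5) = mex{0} = 1
g(6) = mex{0} = 1
g(7) = mex{0} = 1
g(8) = mex{0,1} = 2
So g(8) = 2.
By the Sprague-Grundy theorem, the Grundy value of a sum of independent games is the XOR of the component values.
Combined value = 8 XOR 0 XOR 2 = 10.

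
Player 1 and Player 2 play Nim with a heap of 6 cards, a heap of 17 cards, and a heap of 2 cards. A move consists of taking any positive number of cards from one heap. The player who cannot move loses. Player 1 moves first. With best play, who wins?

Player 1 wins

Compute the nim-sum pairwise:
6 XOR 17 = 23
23 XOR 2 = 21
The nim-sum is 21 ≠ 0, so this is an N-position: the player to move can win; Player 1 has a winning move.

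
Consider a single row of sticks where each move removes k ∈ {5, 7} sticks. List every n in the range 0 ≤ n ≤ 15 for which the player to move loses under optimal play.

0, 1, 2, 3, 4, 12, 13, 14, 15

Build the Grundy sequence with g(k) = mex{g(k−s) : s ∈ {5, 7}, s ≤ k}:
k:     0  1  2  3  4  5  6  7  8  9 10 11 12 13 14 15
g(k):  0  0  0  0  0  1  1  1  1  1  2  2  0  0  0  0
The P-positions (g = 0) in 0..15 are 0, 1, 2, 3, 4, 12, 13, 14, 15.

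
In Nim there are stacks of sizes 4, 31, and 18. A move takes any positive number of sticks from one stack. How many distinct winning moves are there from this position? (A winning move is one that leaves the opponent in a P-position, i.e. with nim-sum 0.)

1

Compute the nim-sum pairwise:
4 ⊕ 31 = 27
27 ⊕ 18 = 9
The overall nim-sum is X = 9. A stack of size p has a winning move iff p XOR X < p (reduce it to p XOR X).
  4: 4 XOR 9 = 13 ≥ 4 — no move.
  31: 31 XOR 9 = 22 < 31 — winning move (to 22).
  18: 18 XOR 9 = 27 ≥ 18 — no move.
That gives 1 winning move.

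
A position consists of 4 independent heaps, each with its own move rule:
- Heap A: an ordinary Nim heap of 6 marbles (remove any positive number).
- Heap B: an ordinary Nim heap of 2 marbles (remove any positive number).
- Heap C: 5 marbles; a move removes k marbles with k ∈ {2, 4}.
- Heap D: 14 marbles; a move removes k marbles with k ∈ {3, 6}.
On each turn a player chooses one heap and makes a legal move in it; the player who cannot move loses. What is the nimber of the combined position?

Heap A is a plain Nim heap of size 6, so its Grundy value is 6.
Heap B is a plain Nim heap of size 2, so its Grundy value is 2.
Grundy values for heap C (subtraction set {2, 4}):
k:     0  1  2  3  4  5
g(k):  0  0  1  1  2  2
So g(5) = 2.
Build the Grundy sequence for heap D with g(k) = mex{g(k−s) : s ∈ {3, 6}, s ≤ k}:
g(0) = mex{} = 0
g(1) = mex{} = 0
g(2) = mex{} = 0
g(3) = mex{0} = 1
g(4) = mex{0} = 1
g(5) = mex{0} = 1
g(6) = mex{0,1} = 2
g(7) = mex{0,1} = 2
g(8) = mex{0,1} = 2
g(9) = mex{1,2} = 0
g(10) = mex{1,2} = 0
g(11) = mex{1,2} = 0
g(12) = mex{0,2} = 1
g(13) = mex{0,2} = 1
g(14) = mex{0,2} = 1
So g(14) = 1.
The value of a disjunctive sum is the nim-sum of the parts.
Combined value = 6 XOR 2 XOR 2 XOR 1 = 7.

7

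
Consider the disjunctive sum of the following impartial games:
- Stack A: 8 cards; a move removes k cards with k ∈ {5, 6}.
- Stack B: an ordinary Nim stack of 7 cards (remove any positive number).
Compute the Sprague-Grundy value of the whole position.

Grundy values for stack A (subtraction set {5, 6}):
g(0) = mex{} = 0
g(1) = mex{} = 0
g(2) = mex{} = 0
g(3) = mex{} = 0
g(4) = mex{} = 0
g(5) = mex{0} = 1
g(6) = mex{0} = 1
g(7) = mex{0} = 1
g(8) = mex{0} = 1
So g(8) = 1.
Stack B is a plain Nim stack of size 7, so its Grundy value is 7.
The value of a disjunctive sum is the nim-sum of the parts.
Combined value = 1 ⊕ 7 = 6.

6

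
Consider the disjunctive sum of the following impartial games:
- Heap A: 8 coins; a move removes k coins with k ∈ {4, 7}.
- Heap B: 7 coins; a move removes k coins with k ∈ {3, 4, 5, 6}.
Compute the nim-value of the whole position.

0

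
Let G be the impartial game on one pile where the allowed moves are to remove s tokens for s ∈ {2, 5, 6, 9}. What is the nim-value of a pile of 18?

3

Compute g(0), g(1), … for moves {2, 5, 6, 9}:
k:     0  1  2  3  4  5  6  7  8  9 10 11 12 13 14 15 16 17 18
g(k):  0  0  1  1  0  2  1  3  0  2  1  0  0  1  1  0  2  1  3
So g(18) = 3.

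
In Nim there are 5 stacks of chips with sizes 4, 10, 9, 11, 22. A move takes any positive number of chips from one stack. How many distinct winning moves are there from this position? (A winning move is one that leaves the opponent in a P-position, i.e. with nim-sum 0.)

1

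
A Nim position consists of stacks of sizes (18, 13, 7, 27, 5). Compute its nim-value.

Nim-sum: 18 ^ 13 ^ 7 ^ 27 ^ 5 = 6.

6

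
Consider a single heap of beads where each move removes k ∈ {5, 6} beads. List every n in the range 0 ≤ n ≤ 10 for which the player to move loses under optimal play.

Build the Grundy sequence with g(k) = mex{g(k−s) : s ∈ {5, 6}, s ≤ k}:
g(0) = mex{} = 0
g(1) = mex{} = 0
g(2) = mex{} = 0
g(3) = mex{} = 0
g(4) = mex{} = 0
g(5) = mex{0} = 1
g(6) = mex{0} = 1
g(7) = mex{0} = 1
g(8) = mex{0} = 1
g(9) = mex{0} = 1
g(10) = mex{0,1} = 2
The P-positions (g = 0) in 0..10 are 0, 1, 2, 3, 4.

0, 1, 2, 3, 4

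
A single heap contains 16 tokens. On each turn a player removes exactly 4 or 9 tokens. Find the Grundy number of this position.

Build the Grundy sequence with g(k) = mex{g(k−s) : s ∈ {4, 9}, s ≤ k}:
k:     0  1  2  3  4  5  6  7  8  9 10 11 12 13 14 15 16
g(k):  0  0  0  0  1  1  1  1  0  2  2  2  1  0  0  0  0
So g(16) = 0.

0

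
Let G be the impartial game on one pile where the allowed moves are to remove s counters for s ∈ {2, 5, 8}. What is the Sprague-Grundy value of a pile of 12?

Build the Grundy sequence with g(k) = mex{g(k−s) : s ∈ {2, 5, 8}, s ≤ k}:
g(0) = mex{} = 0
g(1) = mex{} = 0
g(2) = mex{0} = 1
g(3) = mex{0} = 1
g(4) = mex{1} = 0
g(5) = mex{0,1} = 2
g(6) = mex{0} = 1
g(7) = mex{1,2} = 0
g(8) = mex{0,1} = 2
g(9) = mex{0} = 1
g(10) = mex{1,2} = 0
g(11) = mex{1} = 0
g(12) = mex{0} = 1
So g(12) = 1.

1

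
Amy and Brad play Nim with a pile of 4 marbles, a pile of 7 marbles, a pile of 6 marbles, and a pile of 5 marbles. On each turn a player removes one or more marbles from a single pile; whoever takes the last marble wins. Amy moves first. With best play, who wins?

Compute the nim-sum pairwise:
4 ⊕ 7 = 3
3 ⊕ 6 = 5
5 ⊕ 5 = 0
The nim-sum is 0, so this is a P-position: the player to move is in a losing position under optimal play; Amy is about to move from it and so loses — Brad wins.

Brad wins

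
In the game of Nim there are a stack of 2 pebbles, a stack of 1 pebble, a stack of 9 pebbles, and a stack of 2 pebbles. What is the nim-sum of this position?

8

In binary:
  0010  (2)
  0001  (1)
  1001  (9)
  0010  (2)
  ----
  1000  (8)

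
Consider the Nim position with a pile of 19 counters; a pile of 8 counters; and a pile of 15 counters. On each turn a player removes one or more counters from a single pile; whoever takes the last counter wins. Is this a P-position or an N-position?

Bitwise XOR of the heap sizes:
  10011  (19)
  01000  (8)
  01111  (15)
  -----
  10100  (20)
The nim-sum is 20 ≠ 0, so this is an N-position: the player to move can win.

N-position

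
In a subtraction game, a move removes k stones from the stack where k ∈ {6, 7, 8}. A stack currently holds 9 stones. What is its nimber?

1

Compute g(0), g(1), … for moves {6, 7, 8}:
k:     0  1  2  3  4  5  6  7  8  9
g(k):  0  0  0  0  0  0  1  1  1  1
So g(9) = 1.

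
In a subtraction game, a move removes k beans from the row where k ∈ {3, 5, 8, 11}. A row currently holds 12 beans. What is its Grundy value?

4

Grundy values for subtraction set {3, 5, 8, 11}:
k:     0  1  2  3  4  5  6  7  8  9 10 11 12
g(k):  0  0  0  1  1  1  2  2  2  3  3  3  4
So g(12) = 4.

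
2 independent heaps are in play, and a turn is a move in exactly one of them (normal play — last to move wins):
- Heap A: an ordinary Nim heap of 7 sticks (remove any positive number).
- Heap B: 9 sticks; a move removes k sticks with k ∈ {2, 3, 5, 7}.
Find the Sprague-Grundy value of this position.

7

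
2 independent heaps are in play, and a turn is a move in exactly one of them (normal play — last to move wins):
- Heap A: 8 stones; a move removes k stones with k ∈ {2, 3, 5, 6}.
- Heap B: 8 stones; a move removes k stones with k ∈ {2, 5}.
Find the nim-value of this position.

For heap A, compute g(0), g(1), … with moves {2, 3, 5, 6}:
k:     0  1  2  3  4  5  6  7  8
g(k):  0  0  1  1  2  2  3  3  0
So g(8) = 0.
For heap B, compute g(0), g(1), … with moves {2, 5}:
k:     0  1  2  3  4  5  6  7  8
g(k):  0  0  1  1  0  2  1  0  0
So g(8) = 0.
The value of a disjunctive sum is the nim-sum of the parts.
Combined value = 0 ⊕ 0 = 0.

0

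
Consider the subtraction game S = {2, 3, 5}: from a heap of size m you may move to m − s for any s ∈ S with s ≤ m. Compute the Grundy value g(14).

0

Grundy values for subtraction set {2, 3, 5}:
g(0) = mex{} = 0
g(1) = mex{} = 0
g(2) = mex{0} = 1
g(3) = mex{0} = 1
g(4) = mex{0,1} = 2
g(5) = mex{0,1} = 2
g(6) = mex{0,1,2} = 3
g(7) = mex{1,2} = 0
g(8) = mex{1,2,3} = 0
g(9) = mex{0,2,3} = 1
g(10) = mex{0,2} = 1
g(11) = mex{0,1,3} = 2
g(12) = mex{0,1} = 2
g(13) = mex{0,1,2} = 3
g(14) = mex{1,2} = 0
So g(14) = 0.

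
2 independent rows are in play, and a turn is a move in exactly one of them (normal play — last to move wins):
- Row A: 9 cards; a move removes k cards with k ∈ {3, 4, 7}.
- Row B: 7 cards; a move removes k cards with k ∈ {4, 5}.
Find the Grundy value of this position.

For row A, compute g(0), g(1), … with moves {3, 4, 7}:
k:     0  1  2  3  4  5  6  7  8  9
g(k):  0  0  0  1  1  1  2  2  2  3
So g(9) = 3.
Grundy values for row B (subtraction set {4, 5}):
k:     0  1  2  3  4  5  6  7
g(k):  0  0  0  0  1  1  1  1
So g(7) = 1.
The value of a disjunctive sum is the nim-sum of the parts.
Combined value = 3 ⊕ 1 = 2.

2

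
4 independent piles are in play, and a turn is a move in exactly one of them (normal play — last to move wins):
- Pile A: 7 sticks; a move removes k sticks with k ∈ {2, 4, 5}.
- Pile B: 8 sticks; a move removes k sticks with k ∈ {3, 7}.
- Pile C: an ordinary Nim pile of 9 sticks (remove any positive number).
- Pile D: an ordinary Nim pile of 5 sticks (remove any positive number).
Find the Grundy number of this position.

14

Grundy values for pile A (subtraction set {2, 4, 5}):
g(0) = mex{} = 0
g(1) = mex{} = 0
g(2) = mex{0} = 1
g(3) = mex{0} = 1
g(4) = mex{0,1} = 2
g(5) = mex{0,1} = 2
g(6) = mex{0,1,2} = 3
g(7) = mex{1,2} = 0
So g(7) = 0.
Grundy values for pile B (subtraction set {3, 7}):
k:     0  1  2  3  4  5  6  7  8
g(k):  0  0  0  1  1  1  0  2  2
So g(8) = 2.
Pile C is a plain Nim pile of size 9, so its Grundy value is 9.
Pile D is a plain Nim pile of size 5, so its Grundy value is 5.
The value of a disjunctive sum is the nim-sum of the parts.
Combined value = 0 ⊕ 2 ⊕ 9 ⊕ 5 = 14.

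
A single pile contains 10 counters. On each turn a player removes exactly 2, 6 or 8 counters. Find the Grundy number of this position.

3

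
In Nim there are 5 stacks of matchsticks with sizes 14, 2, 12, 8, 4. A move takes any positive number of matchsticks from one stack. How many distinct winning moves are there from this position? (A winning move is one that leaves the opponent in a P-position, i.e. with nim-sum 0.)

3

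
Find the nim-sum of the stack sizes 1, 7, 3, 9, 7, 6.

In binary:
  0001  (1)
  0111  (7)
  0011  (3)
  1001  (9)
  0111  (7)
  0110  (6)
  ----
  1101  (13)

13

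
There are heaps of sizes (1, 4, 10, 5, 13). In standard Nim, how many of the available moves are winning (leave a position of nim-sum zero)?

Compute the nim-sum pairwise:
1 ^ 4 = 5
5 ^ 10 = 15
15 ^ 5 = 10
10 ^ 13 = 7
The overall nim-sum is X = 7. A heap of size p has a winning move iff p XOR X < p (reduce it to p XOR X).
  1: 1 XOR 7 = 6 ≥ 1 — no move.
  4: 4 XOR 7 = 3 < 4 — winning move (to 3).
  10: 10 XOR 7 = 13 ≥ 10 — no move.
  5: 5 XOR 7 = 2 < 5 — winning move (to 2).
  13: 13 XOR 7 = 10 < 13 — winning move (to 10).
That gives 3 winning moves.

3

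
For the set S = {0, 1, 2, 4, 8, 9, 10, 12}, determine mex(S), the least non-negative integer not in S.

3

The values 0, 1, 2 are all present; 3 is the first non-negative integer missing from the set.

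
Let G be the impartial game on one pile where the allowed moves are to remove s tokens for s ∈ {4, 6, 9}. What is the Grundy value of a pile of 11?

Build the Grundy sequence with g(k) = mex{g(k−s) : s ∈ {4, 6, 9}, s ≤ k}:
g(0) = mex{} = 0
g(1) = mex{} = 0
g(2) = mex{} = 0
g(3) = mex{} = 0
g(4) = mex{0} = 1
g(5) = mex{0} = 1
g(6) = mex{0} = 1
g(7) = mex{0} = 1
g(8) = mex{0,1} = 2
g(9) = mex{0,1} = 2
g(10) = mex{0,1} = 2
g(11) = mex{0,1} = 2
So g(11) = 2.

2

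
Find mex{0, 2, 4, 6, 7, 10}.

0 is in the set but 1 is not, so the mex is 1.

1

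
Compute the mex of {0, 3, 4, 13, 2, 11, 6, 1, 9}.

The values 0, 1, 2, 3, 4 are all present; 5 is the first non-negative integer missing from the set.

5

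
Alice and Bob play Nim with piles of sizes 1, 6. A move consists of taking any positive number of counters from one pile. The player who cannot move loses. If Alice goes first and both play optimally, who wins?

Compute the nim-sum pairwise:
1 ⊕ 6 = 7
The nim-sum is 7 ≠ 0, so this is an N-position: the player to move can win; Alice has a winning move.

Alice wins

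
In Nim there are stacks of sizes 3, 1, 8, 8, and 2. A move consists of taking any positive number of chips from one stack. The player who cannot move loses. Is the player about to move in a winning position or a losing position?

Losing position

Write each in binary and XOR column by column:
  0011  (3)
  0001  (1)
  1000  (8)
  1000  (8)
  0010  (2)
  ----
  0000  (0)
The nim-sum is 0, so this is a P-position: the player to move is in a losing position under optimal play.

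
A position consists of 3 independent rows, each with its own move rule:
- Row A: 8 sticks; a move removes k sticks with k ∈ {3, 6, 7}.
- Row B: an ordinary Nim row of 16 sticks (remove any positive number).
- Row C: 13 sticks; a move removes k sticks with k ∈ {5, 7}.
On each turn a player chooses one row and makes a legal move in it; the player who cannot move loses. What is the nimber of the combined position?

18

Build the Grundy sequence for row A with g(k) = mex{g(k−s) : s ∈ {3, 6, 7}, s ≤ k}:
k:     0  1  2  3  4  5  6  7  8
g(k):  0  0  0  1  1  1  2  2  2
So g(8) = 2.
Row B is a plain Nim row of size 16, so its Grundy value is 16.
For row C, compute g(0), g(1), … with moves {5, 7}:
g(0) = mex{} = 0
g(1) = mex{} = 0
g(2) = mex{} = 0
g(3) = mex{} = 0
g(4) = mex{} = 0
g(5) = mex{0} = 1
g(6) = mex{0} = 1
g(7) = mex{0} = 1
g(8) = mex{0} = 1
g(9) = mex{0} = 1
g(10) = mex{0,1} = 2
g(11) = mex{0,1} = 2
g(12) = mex{1} = 0
g(13) = mex{1} = 0
So g(13) = 0.
The value of a disjunctive sum is the nim-sum of the parts.
Combined value = 2 XOR 16 XOR 0 = 18.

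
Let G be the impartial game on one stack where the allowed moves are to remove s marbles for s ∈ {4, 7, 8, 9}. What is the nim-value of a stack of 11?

2

Grundy values for subtraction set {4, 7, 8, 9}:
k:     0  1  2  3  4  5  6  7  8  9 10 11
g(k):  0  0  0  0  1  1  1  1  2  2  2  2
So g(11) = 2.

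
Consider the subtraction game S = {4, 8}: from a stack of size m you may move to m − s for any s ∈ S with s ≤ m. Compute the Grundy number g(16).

1

Build the Grundy sequence with g(k) = mex{g(k−s) : s ∈ {4, 8}, s ≤ k}:
k:     0  1  2  3  4  5  6  7  8  9 10 11 12 13 14 15 16
g(k):  0  0  0  0  1  1  1  1  2  2  2  2  0  0  0  0  1
So g(16) = 1.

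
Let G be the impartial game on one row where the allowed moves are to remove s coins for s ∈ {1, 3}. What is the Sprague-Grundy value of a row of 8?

Grundy values for subtraction set {1, 3}:
k:     0  1  2  3  4  5  6  7  8
g(k):  0  1  0  1  0  1  0  1  0
So g(8) = 0.

0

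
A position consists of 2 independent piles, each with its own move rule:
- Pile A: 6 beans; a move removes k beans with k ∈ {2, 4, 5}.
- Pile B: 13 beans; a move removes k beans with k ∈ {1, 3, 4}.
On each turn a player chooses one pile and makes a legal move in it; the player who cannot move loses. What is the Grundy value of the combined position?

For pile A, compute g(0), g(1), … with moves {2, 4, 5}:
g(0) = mex{} = 0
g(1) = mex{} = 0
g(2) = mex{0} = 1
g(3) = mex{0} = 1
g(4) = mex{0,1} = 2
g(5) = mex{0,1} = 2
g(6) = mex{0,1,2} = 3
So g(6) = 3.
For pile B, compute g(0), g(1), … with moves {1, 3, 4}:
g(0) = mex{} = 0
g(1) = mex{0} = 1
g(2) = mex{1} = 0
g(3) = mex{0} = 1
g(4) = mex{0,1} = 2
g(5) = mex{0,1,2} = 3
g(6) = mex{0,1,3} = 2
g(7) = mex{1,2} = 0
g(8) = mex{0,2,3} = 1
g(9) = mex{1,2,3} = 0
g(10) = mex{0,2} = 1
g(11) = mex{0,1} = 2
g(12) = mex{0,1,2} = 3
g(13) = mex{0,1,3} = 2
So g(13) = 2.
By the Sprague-Grundy theorem, the Grundy value of a sum of independent games is the XOR of the component values.
Combined value = 3 XOR 2 = 1.

1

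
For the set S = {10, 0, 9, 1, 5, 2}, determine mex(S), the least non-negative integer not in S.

3

The values 0, 1, 2 are all present; 3 is the first non-negative integer missing from the set.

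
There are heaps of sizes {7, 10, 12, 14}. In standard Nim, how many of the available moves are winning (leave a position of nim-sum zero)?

3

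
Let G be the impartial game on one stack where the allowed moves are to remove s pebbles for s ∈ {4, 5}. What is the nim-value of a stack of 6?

1

Build the Grundy sequence with g(k) = mex{g(k−s) : s ∈ {4, 5}, s ≤ k}:
g(0) = mex{} = 0
g(1) = mex{} = 0
g(2) = mex{} = 0
g(3) = mex{} = 0
g(4) = mex{0} = 1
g(5) = mex{0} = 1
g(6) = mex{0} = 1
So g(6) = 1.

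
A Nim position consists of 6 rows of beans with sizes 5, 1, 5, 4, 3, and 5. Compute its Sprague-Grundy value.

3

Compute the nim-sum pairwise:
5 ^ 1 = 4
4 ^ 5 = 1
1 ^ 4 = 5
5 ^ 3 = 6
6 ^ 5 = 3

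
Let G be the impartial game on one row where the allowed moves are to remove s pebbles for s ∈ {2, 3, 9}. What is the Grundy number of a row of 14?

Build the Grundy sequence with g(k) = mex{g(k−s) : s ∈ {2, 3, 9}, s ≤ k}:
g(0) = mex{} = 0
g(1) = mex{} = 0
g(2) = mex{0} = 1
g(3) = mex{0} = 1
g(4) = mex{0,1} = 2
g(5) = mex{1} = 0
g(6) = mex{1,2} = 0
g(7) = mex{0,2} = 1
g(8) = mex{0} = 1
g(9) = mex{0,1} = 2
g(10) = mex{0,1} = 2
g(11) = mex{1,2} = 0
g(12) = mex{1,2} = 0
g(13) = mex{0,2} = 1
g(14) = mex{0} = 1
So g(14) = 1.

1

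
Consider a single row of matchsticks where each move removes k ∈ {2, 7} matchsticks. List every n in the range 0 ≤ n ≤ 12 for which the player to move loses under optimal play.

Build the Grundy sequence with g(k) = mex{g(k−s) : s ∈ {2, 7}, s ≤ k}:
k:     0  1  2  3  4  5  6  7  8  9 10 11 12
g(k):  0  0  1  1  0  0  1  1  2  0  0  1  1
The P-positions (g = 0) in 0..12 are 0, 1, 4, 5, 9, 10.

0, 1, 4, 5, 9, 10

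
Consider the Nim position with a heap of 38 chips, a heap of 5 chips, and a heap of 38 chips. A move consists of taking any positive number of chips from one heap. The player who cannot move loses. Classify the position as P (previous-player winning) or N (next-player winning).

Compute the nim-sum pairwise:
38 XOR 5 = 35
35 XOR 38 = 5
The nim-sum is 5 ≠ 0, so this is an N-position: the player to move can win.

N-position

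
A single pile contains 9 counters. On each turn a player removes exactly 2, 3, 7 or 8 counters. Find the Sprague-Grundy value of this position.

Build the Grundy sequence with g(k) = mex{g(k−s) : s ∈ {2, 3, 7, 8}, s ≤ k}:
g(0) = mex{} = 0
g(1) = mex{} = 0
g(2) = mex{0} = 1
g(3) = mex{0} = 1
g(4) = mex{0,1} = 2
g(5) = mex{1} = 0
g(6) = mex{1,2} = 0
g(7) = mex{0,2} = 1
g(8) = mex{0} = 1
g(9) = mex{0,1} = 2
So g(9) = 2.

2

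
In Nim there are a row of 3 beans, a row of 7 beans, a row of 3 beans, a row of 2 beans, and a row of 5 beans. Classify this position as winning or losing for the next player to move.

Nim-sum: 3 ^ 7 ^ 3 ^ 2 ^ 5 = 0.
The nim-sum is 0, so this is a P-position: the player to move is in a losing position under optimal play.

Losing position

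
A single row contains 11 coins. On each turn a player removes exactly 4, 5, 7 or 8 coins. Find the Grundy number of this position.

2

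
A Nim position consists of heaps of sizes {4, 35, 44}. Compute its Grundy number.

Compute the nim-sum pairwise:
4 ⊕ 35 = 39
39 ⊕ 44 = 11

11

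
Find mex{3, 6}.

0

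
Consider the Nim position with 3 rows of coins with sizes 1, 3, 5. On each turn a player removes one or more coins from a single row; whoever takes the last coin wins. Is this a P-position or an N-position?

N-position

Nim-sum: 1 XOR 3 XOR 5 = 7.
The nim-sum is 7 ≠ 0, so this is an N-position: the player to move can win.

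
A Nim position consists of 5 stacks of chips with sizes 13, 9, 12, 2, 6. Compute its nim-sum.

12

Compute the nim-sum pairwise:
13 ^ 9 = 4
4 ^ 12 = 8
8 ^ 2 = 10
10 ^ 6 = 12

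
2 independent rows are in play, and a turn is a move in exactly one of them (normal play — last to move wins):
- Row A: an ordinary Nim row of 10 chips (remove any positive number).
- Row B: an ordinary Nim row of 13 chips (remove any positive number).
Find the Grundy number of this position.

7

Row A is a plain Nim row of size 10, so its Grundy value is 10.
Row B is a plain Nim row of size 13, so its Grundy value is 13.
The value of a disjunctive sum is the nim-sum of the parts.
Combined value = 10 XOR 13 = 7.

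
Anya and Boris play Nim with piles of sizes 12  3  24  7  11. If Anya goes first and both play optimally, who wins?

Compute the nim-sum pairwise:
12 XOR 3 = 15
15 XOR 24 = 23
23 XOR 7 = 16
16 XOR 11 = 27
The nim-sum is 27 ≠ 0, so this is an N-position: the player to move can win; Anya has a winning move.

Anya wins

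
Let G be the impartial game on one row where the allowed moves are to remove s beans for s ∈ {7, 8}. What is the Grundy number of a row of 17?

0

Grundy values for subtraction set {7, 8}:
k:     0  1  2  3  4  5  6  7  8  9 10 11 12 13 14 15 16 17
g(k):  0  0  0  0  0  0  0  1  1  1  1  1  1  1  2  0  0  0
So g(17) = 0.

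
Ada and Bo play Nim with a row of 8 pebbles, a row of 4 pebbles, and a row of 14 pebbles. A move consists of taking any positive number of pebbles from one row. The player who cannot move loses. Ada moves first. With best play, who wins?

Ada wins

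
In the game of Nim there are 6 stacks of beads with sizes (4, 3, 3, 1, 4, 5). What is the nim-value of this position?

4

Nim-sum: 4 XOR 3 XOR 3 XOR 1 XOR 4 XOR 5 = 4.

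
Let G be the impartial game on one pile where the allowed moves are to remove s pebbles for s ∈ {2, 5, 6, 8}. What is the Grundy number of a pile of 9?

2

Grundy values for subtraction set {2, 5, 6, 8}:
k:     0  1  2  3  4  5  6  7  8  9
g(k):  0  0  1  1  0  2  1  3  2  2
So g(9) = 2.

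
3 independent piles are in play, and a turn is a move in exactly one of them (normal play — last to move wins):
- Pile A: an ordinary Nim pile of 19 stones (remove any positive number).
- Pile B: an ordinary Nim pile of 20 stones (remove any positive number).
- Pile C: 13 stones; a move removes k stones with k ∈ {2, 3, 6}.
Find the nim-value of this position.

5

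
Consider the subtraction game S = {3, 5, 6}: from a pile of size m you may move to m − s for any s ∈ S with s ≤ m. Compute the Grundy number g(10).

0

Grundy values for subtraction set {3, 5, 6}:
g(0) = mex{} = 0
g(1) = mex{} = 0
g(2) = mex{} = 0
g(3) = mex{0} = 1
g(4) = mex{0} = 1
g(5) = mex{0} = 1
g(6) = mex{0,1} = 2
g(7) = mex{0,1} = 2
g(8) = mex{0,1} = 2
g(9) = mex{1,2} = 0
g(10) = mex{1,2} = 0
So g(10) = 0.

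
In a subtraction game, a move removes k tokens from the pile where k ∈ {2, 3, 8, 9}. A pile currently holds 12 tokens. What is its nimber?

Compute g(0), g(1), … for moves {2, 3, 8, 9}:
g(0) = mex{} = 0
g(1) = mex{} = 0
g(2) = mex{0} = 1
g(3) = mex{0} = 1
g(4) = mex{0,1} = 2
g(5) = mex{1} = 0
g(6) = mex{1,2} = 0
g(7) = mex{0,2} = 1
g(8) = mex{0} = 1
g(9) = mex{0,1} = 2
g(10) = mex{0,1} = 2
g(11) = mex{1,2} = 0
g(12) = mex{1,2} = 0
So g(12) = 0.

0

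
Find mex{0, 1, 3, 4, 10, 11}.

The values 0, 1 are all present; 2 is the first non-negative integer missing from the set.

2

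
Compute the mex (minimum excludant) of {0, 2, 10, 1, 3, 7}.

4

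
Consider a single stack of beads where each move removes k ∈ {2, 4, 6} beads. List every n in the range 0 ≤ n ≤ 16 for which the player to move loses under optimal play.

Build the Grundy sequence with g(k) = mex{g(k−s) : s ∈ {2, 4, 6}, s ≤ k}:
k:     0  1  2  3  4  5  6  7  8  9 10 11 12 13 14 15 16
g(k):  0  0  1  1  2  2  3  3  0  0  1  1  2  2  3  3  0
The P-positions (g = 0) in 0..16 are 0, 1, 8, 9, 16.

0, 1, 8, 9, 16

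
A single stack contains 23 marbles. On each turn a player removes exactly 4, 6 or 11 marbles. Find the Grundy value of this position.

Grundy values for subtraction set {4, 6, 11}:
k:     0  1  2  3  4  5  6  7  8  9 10 11 12 13 14 15 16 17 18 19 20 21 22 23
g(k):  0  0  0  0  1  1  1  1  2  2  0  2  3  3  1  0  2  0  0  1  0  1  1  2
So g(23) = 2.

2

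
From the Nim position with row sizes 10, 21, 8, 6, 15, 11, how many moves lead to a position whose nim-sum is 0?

1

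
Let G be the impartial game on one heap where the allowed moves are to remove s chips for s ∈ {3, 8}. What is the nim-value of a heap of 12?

Grundy values for subtraction set {3, 8}:
k:     0  1  2  3  4  5  6  7  8  9 10 11 12
g(k):  0  0  0  1  1  1  0  0  2  1  1  0  0
So g(12) = 0.

0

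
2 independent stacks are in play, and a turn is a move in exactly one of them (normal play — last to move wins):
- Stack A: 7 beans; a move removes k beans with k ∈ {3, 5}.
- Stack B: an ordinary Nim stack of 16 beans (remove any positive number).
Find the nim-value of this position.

18

Grundy values for stack A (subtraction set {3, 5}):
k:     0  1  2  3  4  5  6  7
g(k):  0  0  0  1  1  1  2  2
So g(7) = 2.
Stack B is a plain Nim stack of size 16, so its Grundy value is 16.
The value of a disjunctive sum is the nim-sum of the parts.
Combined value = 2 XOR 16 = 18.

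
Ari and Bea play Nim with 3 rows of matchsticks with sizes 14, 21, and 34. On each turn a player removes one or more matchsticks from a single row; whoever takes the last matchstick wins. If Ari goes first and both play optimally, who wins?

Ari wins

Compute the nim-sum pairwise:
14 ^ 21 = 27
27 ^ 34 = 57
The nim-sum is 57 ≠ 0, so this is an N-position: the player to move can win; Ari has a winning move.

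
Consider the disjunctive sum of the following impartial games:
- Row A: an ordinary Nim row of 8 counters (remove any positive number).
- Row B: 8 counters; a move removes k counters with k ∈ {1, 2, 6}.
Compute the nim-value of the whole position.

9

Row A is a plain Nim row of size 8, so its Grundy value is 8.
Build the Grundy sequence for row B with g(k) = mex{g(k−s) : s ∈ {1, 2, 6}, s ≤ k}:
g(0) = mex{} = 0
g(1) = mex{0} = 1
g(2) = mex{0,1} = 2
g(3) = mex{1,2} = 0
g(4) = mex{0,2} = 1
g(5) = mex{0,1} = 2
g(6) = mex{0,1,2} = 3
g(7) = mex{1,2,3} = 0
g(8) = mex{0,2,3} = 1
So g(8) = 1.
By the Sprague-Grundy theorem, the Grundy value of a sum of independent games is the XOR of the component values.
Combined value = 8 ⊕ 1 = 9.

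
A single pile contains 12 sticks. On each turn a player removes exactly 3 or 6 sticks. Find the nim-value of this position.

Grundy values for subtraction set {3, 6}:
k:     0  1  2  3  4  5  6  7  8  9 10 11 12
g(k):  0  0  0  1  1  1  2  2  2  0  0  0  1
So g(12) = 1.

1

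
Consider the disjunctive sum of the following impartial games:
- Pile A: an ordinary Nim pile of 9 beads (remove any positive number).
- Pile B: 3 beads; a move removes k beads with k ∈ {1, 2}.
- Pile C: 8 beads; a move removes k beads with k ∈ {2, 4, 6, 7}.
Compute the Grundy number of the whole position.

Pile A is a plain Nim pile of size 9, so its Grundy value is 9.
Grundy values for pile B (subtraction set {1, 2}):
g(0) = mex{} = 0
g(1) = mex{0} = 1
g(2) = mex{0,1} = 2
g(3) = mex{1,2} = 0
So g(3) = 0.
Build the Grundy sequence for pile C with g(k) = mex{g(k−s) : s ∈ {2, 4, 6, 7}, s ≤ k}:
g(0) = mex{} = 0
g(1) = mex{} = 0
g(2) = mex{0} = 1
g(3) = mex{0} = 1
g(4) = mex{0,1} = 2
g(5) = mex{0,1} = 2
g(6) = mex{0,1,2} = 3
g(7) = mex{0,1,2} = 3
g(8) = mex{0,1,2,3} = 4
So g(8) = 4.
The value of a disjunctive sum is the nim-sum of the parts.
Combined value = 9 ⊕ 0 ⊕ 4 = 13.

13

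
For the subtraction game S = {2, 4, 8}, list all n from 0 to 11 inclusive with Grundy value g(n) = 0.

Build the Grundy sequence with g(k) = mex{g(k−s) : s ∈ {2, 4, 8}, s ≤ k}:
k:     0  1  2  3  4  5  6  7  8  9 10 11
g(k):  0  0  1  1  2  2  0  0  1  1  2  2
The P-positions (g = 0) in 0..11 are 0, 1, 6, 7.

0, 1, 6, 7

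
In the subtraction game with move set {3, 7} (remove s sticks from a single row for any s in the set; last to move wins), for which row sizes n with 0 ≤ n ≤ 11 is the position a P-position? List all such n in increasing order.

0, 1, 2, 6, 10, 11

Grundy values for subtraction set {3, 7}:
g(0) = mex{} = 0
g(1) = mex{} = 0
g(2) = mex{} = 0
g(3) = mex{0} = 1
g(4) = mex{0} = 1
g(5) = mex{0} = 1
g(6) = mex{1} = 0
g(7) = mex{0,1} = 2
g(8) = mex{0,1} = 2
g(9) = mex{0} = 1
g(10) = mex{1,2} = 0
g(11) = mex{1,2} = 0
The P-positions (g = 0) in 0..11 are 0, 1, 2, 6, 10, 11.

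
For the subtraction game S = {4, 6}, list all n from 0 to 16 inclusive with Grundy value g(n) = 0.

Grundy values for subtraction set {4, 6}:
k:     0  1  2  3  4  5  6  7  8  9 10 11 12 13 14 15 16
g(k):  0  0  0  0  1  1  1  1  2  2  0  0  0  0  1  1  1
The P-positions (g = 0) in 0..16 are 0, 1, 2, 3, 10, 11, 12, 13.

0, 1, 2, 3, 10, 11, 12, 13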